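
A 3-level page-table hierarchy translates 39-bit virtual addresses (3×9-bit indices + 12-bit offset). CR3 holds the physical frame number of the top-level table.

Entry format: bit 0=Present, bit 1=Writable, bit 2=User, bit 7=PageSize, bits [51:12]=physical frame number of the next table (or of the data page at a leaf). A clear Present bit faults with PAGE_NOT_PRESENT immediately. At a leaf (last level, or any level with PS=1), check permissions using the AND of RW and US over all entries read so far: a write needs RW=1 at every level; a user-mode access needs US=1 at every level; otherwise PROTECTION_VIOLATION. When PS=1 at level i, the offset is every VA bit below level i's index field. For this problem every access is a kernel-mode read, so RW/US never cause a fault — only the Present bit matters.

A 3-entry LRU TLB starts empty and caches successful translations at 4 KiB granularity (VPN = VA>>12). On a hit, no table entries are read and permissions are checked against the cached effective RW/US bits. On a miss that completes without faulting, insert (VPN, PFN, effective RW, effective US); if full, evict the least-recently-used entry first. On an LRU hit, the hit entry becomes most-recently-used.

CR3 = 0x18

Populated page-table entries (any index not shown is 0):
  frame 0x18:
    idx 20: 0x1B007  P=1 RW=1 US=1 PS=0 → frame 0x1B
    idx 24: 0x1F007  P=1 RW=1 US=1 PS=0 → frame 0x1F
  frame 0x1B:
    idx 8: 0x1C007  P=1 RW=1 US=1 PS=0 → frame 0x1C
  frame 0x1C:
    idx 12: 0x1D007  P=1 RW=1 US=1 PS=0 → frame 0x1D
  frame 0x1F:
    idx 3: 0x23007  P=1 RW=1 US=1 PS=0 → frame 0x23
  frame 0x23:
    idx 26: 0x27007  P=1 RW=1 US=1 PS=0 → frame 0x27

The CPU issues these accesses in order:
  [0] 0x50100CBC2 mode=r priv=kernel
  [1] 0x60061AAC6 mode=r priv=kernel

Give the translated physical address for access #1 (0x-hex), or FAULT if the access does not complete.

Trace:
#0 VA=0x50100CBC2 (r,kernel):
  L0 @0x18[20] → 0x1B007  P=1,RW=1,US=1,PS=0
  L1 @0x1B[8] → 0x1C007  P=1,RW=1,US=1,PS=0
  L2 @0x1C[12] → 0x1D007  P=1,RW=1,US=1,PS=0
  ✓ 0x1DBC2  — 3 lookups
#1 VA=0x60061AAC6 (r,kernel):
  L0 @0x18[24] → 0x1F007  P=1,RW=1,US=1,PS=0
  L1 @0x1F[3] → 0x23007  P=1,RW=1,US=1,PS=0
  L2 @0x23[26] → 0x27007  P=1,RW=1,US=1,PS=0
  ✓ 0x27AC6  — 3 lookups

Access #1 PA: 0x27AC6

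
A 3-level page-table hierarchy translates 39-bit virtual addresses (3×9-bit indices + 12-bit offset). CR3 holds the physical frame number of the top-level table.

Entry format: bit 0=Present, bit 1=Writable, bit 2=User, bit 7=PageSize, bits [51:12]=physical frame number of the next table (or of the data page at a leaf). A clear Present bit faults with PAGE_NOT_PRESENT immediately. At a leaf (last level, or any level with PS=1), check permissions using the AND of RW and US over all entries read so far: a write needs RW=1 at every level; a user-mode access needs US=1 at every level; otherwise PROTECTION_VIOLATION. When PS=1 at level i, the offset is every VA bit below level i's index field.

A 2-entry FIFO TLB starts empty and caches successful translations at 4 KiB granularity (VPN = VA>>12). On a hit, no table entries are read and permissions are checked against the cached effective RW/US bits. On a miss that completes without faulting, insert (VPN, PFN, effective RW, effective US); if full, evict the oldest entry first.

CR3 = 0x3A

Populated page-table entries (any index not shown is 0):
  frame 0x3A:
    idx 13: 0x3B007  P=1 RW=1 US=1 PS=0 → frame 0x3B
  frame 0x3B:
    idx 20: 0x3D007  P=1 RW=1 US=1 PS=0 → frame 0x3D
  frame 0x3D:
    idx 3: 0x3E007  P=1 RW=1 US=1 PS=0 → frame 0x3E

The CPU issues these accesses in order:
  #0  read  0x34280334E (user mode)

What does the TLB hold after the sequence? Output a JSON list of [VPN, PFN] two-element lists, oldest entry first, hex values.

Per-access translation:
#0 VA=0x34280334E (r,user):
  lvl0: tbl 0x3A, slot 13 ⇒ 0x3B007 (P1/RW1/US1/PS0)
  lvl1: tbl 0x3B, slot 20 ⇒ 0x3D007 (P1/RW1/US1/PS0)
  lvl2: tbl 0x3D, slot 3 ⇒ 0x3E007 (P1/RW1/US1/PS0)
  ✓ 0x3E34E  — 3 lookups

TLB: [["0x342803", "0x3E"]]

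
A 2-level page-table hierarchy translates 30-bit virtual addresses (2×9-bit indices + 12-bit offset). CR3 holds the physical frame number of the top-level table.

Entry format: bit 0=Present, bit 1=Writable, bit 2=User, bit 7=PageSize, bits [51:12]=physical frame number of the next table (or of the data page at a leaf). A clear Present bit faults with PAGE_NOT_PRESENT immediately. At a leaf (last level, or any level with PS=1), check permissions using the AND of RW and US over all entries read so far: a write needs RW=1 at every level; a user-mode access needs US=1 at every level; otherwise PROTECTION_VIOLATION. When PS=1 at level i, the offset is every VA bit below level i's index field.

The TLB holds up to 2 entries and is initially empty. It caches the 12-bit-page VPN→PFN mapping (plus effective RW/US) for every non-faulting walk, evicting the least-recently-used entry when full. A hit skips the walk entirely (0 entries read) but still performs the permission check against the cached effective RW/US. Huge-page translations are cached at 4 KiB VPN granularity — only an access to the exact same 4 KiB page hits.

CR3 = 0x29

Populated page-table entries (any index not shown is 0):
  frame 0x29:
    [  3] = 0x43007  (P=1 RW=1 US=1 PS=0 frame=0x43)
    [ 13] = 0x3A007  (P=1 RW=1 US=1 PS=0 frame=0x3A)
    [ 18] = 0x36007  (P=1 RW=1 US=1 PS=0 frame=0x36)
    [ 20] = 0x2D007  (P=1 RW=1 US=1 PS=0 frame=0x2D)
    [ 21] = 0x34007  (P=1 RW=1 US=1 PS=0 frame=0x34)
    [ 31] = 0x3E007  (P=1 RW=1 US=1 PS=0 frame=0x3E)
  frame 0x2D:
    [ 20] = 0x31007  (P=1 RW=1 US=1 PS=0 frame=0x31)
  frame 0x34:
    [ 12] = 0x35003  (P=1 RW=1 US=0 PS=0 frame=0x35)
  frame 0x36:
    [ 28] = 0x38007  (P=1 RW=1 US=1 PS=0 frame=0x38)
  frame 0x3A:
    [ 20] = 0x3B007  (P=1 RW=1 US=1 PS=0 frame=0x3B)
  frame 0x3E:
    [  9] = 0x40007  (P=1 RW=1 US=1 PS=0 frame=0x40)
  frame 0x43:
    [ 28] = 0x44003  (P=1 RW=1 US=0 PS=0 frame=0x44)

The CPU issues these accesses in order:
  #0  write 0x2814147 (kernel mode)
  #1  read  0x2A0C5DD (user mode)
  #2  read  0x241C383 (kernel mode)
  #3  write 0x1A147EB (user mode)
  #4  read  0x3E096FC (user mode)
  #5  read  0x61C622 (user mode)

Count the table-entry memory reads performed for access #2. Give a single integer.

Walk each access:
#0 VA=0x2814147 (w,kernel):
  [0] read 0x29 idx=20: raw=0x2D007 flags P=1 W=1 U=1 S=0
  [1] read 0x2D idx=20: raw=0x31007 flags P=1 W=1 U=1 S=0
  ✓ 0x31147  — 2 lookups
#1 VA=0x2A0C5DD (r,user):
  [0] read 0x29 idx=21: raw=0x34007 flags P=1 W=1 U=1 S=0
  [1] read 0x34 idx=12: raw=0x35003 flags P=1 W=1 U=0 S=0
  ⇒ fault: PROTECTION_VIOLATION  — 2 lookups
#2 VA=0x241C383 (r,kernel):
  [0] read 0x29 idx=18: raw=0x36007 flags P=1 W=1 U=1 S=0
  [1] read 0x36 idx=28: raw=0x38007 flags P=1 W=1 U=1 S=0
  ✓ 0x38383  — 2 lookups
#3 VA=0x1A147EB (w,user):
  [0] read 0x29 idx=13: raw=0x3A007 flags P=1 W=1 U=1 S=0
  [1] read 0x3A idx=20: raw=0x3B007 flags P=1 W=1 U=1 S=0
  ✓ 0x3B7EB  — 2 lookups
#4 VA=0x3E096FC (r,user):
  [0] read 0x29 idx=31: raw=0x3E007 flags P=1 W=1 U=1 S=0
  [1] read 0x3E idx=9: raw=0x40007 flags P=1 W=1 U=1 S=0
  ✓ 0x406FC  — 2 lookups
#5 VA=0x61C622 (r,user):
  [0] read 0x29 idx=3: raw=0x43007 flags P=1 W=1 U=1 S=0
  [1] read 0x43 idx=28: raw=0x44003 flags P=1 W=1 U=0 S=0
  ⇒ fault: PROTECTION_VIOLATION  — 2 lookups

Entries read for #2: 2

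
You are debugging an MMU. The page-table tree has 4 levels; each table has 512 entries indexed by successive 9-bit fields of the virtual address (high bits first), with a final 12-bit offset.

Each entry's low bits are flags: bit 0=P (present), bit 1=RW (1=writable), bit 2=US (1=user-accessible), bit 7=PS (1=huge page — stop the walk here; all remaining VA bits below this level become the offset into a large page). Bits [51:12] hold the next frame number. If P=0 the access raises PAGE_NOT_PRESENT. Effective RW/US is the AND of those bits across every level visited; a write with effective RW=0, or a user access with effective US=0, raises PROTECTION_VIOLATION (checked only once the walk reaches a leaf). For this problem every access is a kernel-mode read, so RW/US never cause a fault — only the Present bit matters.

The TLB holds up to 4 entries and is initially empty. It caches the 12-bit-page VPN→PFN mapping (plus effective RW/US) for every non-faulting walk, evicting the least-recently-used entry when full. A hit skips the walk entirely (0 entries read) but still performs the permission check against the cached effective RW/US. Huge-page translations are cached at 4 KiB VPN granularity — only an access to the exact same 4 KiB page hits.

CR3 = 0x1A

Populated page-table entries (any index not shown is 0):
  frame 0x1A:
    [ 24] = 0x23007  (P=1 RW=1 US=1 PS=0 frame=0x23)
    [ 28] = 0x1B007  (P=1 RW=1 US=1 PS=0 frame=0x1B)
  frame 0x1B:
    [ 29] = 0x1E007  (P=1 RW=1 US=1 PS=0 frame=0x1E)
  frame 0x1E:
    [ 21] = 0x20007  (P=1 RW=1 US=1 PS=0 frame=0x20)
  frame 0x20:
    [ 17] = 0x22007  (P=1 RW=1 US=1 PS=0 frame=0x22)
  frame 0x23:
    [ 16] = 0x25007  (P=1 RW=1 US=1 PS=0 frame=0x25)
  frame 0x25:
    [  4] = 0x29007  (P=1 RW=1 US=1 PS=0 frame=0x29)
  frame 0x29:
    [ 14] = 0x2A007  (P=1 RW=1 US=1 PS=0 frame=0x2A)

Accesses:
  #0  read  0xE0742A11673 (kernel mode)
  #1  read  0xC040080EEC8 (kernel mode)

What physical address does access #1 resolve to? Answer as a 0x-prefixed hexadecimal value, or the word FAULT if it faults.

Per-access translation:
#0 VA=0xE0742A11673 (r,kernel):
  L0 @0x1A[28] → 0x1B007  P=1,RW=1,US=1,PS=0
  L1 @0x1B[29] → 0x1E007  P=1,RW=1,US=1,PS=0
  L2 @0x1E[21] → 0x20007  P=1,RW=1,US=1,PS=0
  L3 @0x20[17] → 0x22007  P=1,RW=1,US=1,PS=0
  → PA=0x22673  (4 entries read)
#1 VA=0xC040080EEC8 (r,kernel):
  L0 @0x1A[24] → 0x23007  P=1,RW=1,US=1,PS=0
  L1 @0x23[16] → 0x25007  P=1,RW=1,US=1,PS=0
  L2 @0x25[4] → 0x29007  P=1,RW=1,US=1,PS=0
  L3 @0x29[14] → 0x2A007  P=1,RW=1,US=1,PS=0
  → PA=0x2AEC8  (4 entries read)

Access #1 PA: 0x2AEC8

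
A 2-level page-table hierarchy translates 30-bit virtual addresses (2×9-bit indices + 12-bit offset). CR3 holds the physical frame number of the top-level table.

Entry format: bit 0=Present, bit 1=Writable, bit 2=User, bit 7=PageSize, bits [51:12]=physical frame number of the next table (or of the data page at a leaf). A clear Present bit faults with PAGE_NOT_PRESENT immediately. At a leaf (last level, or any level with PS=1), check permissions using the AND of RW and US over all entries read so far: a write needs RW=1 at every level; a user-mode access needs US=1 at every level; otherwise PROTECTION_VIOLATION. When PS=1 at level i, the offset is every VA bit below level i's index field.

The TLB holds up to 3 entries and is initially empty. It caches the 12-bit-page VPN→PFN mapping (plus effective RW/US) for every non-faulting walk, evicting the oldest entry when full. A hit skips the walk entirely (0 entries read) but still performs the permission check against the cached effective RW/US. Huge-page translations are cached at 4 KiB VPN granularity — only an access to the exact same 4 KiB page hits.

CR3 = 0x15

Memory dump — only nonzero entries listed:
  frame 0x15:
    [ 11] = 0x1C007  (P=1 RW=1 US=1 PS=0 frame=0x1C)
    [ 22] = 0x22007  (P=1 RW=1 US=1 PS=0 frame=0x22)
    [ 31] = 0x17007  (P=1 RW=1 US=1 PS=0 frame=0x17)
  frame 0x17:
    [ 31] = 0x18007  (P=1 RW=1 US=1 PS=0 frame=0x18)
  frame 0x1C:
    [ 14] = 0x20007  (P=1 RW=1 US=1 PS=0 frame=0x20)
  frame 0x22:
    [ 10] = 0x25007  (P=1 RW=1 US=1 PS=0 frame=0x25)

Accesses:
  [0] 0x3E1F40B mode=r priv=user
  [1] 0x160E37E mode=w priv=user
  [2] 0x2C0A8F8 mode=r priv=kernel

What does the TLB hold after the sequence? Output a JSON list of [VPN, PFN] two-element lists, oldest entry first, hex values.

Trace:
#0 VA=0x3E1F40B (r,user):
  L0 @0x15[31] → 0x17007  P=1,RW=1,US=1,PS=0
  L1 @0x17[31] → 0x18007  P=1,RW=1,US=1,PS=0
  ✓ 0x1840B  — 2 lookups
#1 VA=0x160E37E (w,user):
  L0 @0x15[11] → 0x1C007  P=1,RW=1,US=1,PS=0
  L1 @0x1C[14] → 0x20007  P=1,RW=1,US=1,PS=0
  ✓ 0x2037E  — 2 lookups
#2 VA=0x2C0A8F8 (r,kernel):
  L0 @0x15[22] → 0x22007  P=1,RW=1,US=1,PS=0
  L1 @0x22[10] → 0x25007  P=1,RW=1,US=1,PS=0
  ✓ 0x258F8  — 2 lookups

TLB: [["0x3E1F", "0x18"], ["0x160E", "0x20"], ["0x2C0A", "0x25"]]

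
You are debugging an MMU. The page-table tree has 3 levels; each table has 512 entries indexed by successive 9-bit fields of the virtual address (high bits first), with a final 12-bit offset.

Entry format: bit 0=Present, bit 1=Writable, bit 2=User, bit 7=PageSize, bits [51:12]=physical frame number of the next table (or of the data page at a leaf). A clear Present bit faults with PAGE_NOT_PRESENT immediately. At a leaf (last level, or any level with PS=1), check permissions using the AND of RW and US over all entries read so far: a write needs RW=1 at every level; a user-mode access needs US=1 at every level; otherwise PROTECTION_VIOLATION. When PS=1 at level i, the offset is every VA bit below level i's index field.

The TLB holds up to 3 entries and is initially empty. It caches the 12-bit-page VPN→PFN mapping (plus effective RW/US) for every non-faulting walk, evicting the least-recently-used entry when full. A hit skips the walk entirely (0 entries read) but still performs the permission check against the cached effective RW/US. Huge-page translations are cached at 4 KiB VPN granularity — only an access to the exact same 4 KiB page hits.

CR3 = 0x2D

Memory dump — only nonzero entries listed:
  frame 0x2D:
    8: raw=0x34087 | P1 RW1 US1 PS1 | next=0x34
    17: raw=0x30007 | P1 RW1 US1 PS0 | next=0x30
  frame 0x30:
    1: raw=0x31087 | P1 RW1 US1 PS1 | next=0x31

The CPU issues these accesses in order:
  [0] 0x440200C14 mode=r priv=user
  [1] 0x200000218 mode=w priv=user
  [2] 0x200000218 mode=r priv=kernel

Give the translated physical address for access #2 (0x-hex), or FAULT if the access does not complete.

Trace:
#0 VA=0x440200C14 (r,user):
  [0] read 0x2D idx=17: raw=0x30007 flags P=1 W=1 U=1 S=0
  [1] read 0x30 idx=1: raw=0x31087 flags P=1 W=1 U=1 S=1
  → PA=0x31C14 (huge @L1)  (2 entries read)
#1 VA=0x200000218 (w,user):
  [0] read 0x2D idx=8: raw=0x34087 flags P=1 W=1 U=1 S=1
  → PA=0x34218 (huge @L0)  (1 entries read)
#2 VA=0x200000218 (r,kernel):
  TLB hit vpn=0x200000 → PA=0x34218

Access #2 PA: 0x34218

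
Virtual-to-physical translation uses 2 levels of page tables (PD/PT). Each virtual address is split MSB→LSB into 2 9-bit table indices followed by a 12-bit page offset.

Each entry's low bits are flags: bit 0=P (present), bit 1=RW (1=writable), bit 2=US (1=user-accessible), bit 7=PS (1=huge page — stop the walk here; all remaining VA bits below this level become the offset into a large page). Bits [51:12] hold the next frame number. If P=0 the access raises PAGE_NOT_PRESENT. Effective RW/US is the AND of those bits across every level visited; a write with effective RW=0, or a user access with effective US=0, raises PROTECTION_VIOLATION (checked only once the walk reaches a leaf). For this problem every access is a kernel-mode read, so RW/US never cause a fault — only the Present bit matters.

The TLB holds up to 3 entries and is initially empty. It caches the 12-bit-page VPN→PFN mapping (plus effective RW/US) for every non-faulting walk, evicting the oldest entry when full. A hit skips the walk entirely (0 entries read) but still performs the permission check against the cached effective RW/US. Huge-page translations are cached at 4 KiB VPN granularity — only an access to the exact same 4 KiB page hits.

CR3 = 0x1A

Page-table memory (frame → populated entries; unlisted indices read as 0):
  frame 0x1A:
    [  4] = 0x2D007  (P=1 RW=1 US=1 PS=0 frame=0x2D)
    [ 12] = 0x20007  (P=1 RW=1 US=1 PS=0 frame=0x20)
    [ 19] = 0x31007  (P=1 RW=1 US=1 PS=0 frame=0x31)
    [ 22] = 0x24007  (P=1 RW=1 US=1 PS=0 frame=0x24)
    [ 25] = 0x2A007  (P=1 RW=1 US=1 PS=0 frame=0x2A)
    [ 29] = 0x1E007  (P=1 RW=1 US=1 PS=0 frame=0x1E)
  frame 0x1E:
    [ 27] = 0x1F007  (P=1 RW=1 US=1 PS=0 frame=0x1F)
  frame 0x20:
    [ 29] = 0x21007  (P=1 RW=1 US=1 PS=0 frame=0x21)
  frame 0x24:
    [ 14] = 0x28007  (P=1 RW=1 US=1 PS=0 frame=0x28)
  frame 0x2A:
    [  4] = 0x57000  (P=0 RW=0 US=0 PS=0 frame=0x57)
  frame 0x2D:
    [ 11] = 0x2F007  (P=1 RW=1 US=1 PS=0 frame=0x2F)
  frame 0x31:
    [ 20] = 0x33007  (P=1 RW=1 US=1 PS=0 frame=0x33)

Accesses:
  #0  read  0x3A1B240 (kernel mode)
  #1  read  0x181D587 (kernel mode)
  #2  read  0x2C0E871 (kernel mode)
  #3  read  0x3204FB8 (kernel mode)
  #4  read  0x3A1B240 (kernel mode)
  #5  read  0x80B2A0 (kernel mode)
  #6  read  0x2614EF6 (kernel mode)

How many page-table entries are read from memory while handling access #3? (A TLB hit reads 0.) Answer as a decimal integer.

Trace:
#0 VA=0x3A1B240 (r,kernel):
  L0 @0x1A[29] → 0x1E007  P=1,RW=1,US=1,PS=0
  L1 @0x1E[27] → 0x1F007  P=1,RW=1,US=1,PS=0
  ✓ 0x1F240  — 2 lookups
#1 VA=0x181D587 (r,kernel):
  L0 @0x1A[12] → 0x20007  P=1,RW=1,US=1,PS=0
  L1 @0x20[29] → 0x21007  P=1,RW=1,US=1,PS=0
  ✓ 0x21587  — 2 lookups
#2 VA=0x2C0E871 (r,kernel):
  L0 @0x1A[22] → 0x24007  P=1,RW=1,US=1,PS=0
  L1 @0x24[14] → 0x28007  P=1,RW=1,US=1,PS=0
  ✓ 0x28871  — 2 lookups
#3 VA=0x3204FB8 (r,kernel):
  L0 @0x1A[25] → 0x2A007  P=1,RW=1,US=1,PS=0
  L1 @0x2A[4] → 0x57000  P=0,RW=0,US=0,PS=0
  ⇒ fault: PAGE_NOT_PRESENT  — 2 lookups
#4 VA=0x3A1B240 (r,kernel):
  TLB hit vpn=0x3A1B → PA=0x1F240
#5 VA=0x80B2A0 (r,kernel):
  L0 @0x1A[4] → 0x2D007  P=1,RW=1,US=1,PS=0
  L1 @0x2D[11] → 0x2F007  P=1,RW=1,US=1,PS=0
  ✓ 0x2F2A0  — 2 lookups
#6 VA=0x2614EF6 (r,kernel):
  L0 @0x1A[19] → 0x31007  P=1,RW=1,US=1,PS=0
  L1 @0x31[20] → 0x33007  P=1,RW=1,US=1,PS=0
  ✓ 0x33EF6  — 2 lookups

Entries read for #3: 2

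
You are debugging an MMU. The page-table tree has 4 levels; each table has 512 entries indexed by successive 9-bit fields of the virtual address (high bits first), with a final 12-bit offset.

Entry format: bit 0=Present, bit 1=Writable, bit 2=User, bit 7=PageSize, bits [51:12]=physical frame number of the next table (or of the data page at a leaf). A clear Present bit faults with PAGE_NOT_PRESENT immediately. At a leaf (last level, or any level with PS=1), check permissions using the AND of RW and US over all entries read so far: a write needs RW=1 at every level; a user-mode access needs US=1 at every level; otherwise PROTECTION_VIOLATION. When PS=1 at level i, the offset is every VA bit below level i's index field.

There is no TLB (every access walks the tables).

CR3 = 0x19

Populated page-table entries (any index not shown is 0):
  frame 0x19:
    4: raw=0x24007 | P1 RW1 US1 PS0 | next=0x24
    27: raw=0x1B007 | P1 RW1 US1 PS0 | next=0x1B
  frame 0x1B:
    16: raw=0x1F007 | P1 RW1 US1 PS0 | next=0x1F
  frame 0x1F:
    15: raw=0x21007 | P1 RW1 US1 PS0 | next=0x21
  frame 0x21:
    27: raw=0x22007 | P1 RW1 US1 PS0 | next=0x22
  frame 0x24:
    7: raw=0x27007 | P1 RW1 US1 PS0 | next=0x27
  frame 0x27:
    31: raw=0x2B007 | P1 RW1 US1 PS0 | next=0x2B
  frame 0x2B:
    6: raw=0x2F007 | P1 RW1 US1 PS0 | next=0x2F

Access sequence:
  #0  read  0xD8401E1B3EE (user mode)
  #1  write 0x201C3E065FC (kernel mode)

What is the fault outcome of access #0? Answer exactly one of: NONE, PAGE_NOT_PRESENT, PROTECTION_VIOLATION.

Trace:
#0 VA=0xD8401E1B3EE (r,user):
  L0 @0x19[27] → 0x1B007  P=1,RW=1,US=1,PS=0
  L1 @0x1B[16] → 0x1F007  P=1,RW=1,US=1,PS=0
  L2 @0x1F[15] → 0x21007  P=1,RW=1,US=1,PS=0
  L3 @0x21[27] → 0x22007  P=1,RW=1,US=1,PS=0
  → PA=0x223EE  (4 entries read)
#1 VA=0x201C3E065FC (w,kernel):
  L0 @0x19[4] → 0x24007  P=1,RW=1,US=1,PS=0
  L1 @0x24[7] → 0x27007  P=1,RW=1,US=1,PS=0
  L2 @0x27[31] → 0x2B007  P=1,RW=1,US=1,PS=0
  L3 @0x2B[6] → 0x2F007  P=1,RW=1,US=1,PS=0
  → PA=0x2F5FC  (4 entries read)

Access #0 fault: NONE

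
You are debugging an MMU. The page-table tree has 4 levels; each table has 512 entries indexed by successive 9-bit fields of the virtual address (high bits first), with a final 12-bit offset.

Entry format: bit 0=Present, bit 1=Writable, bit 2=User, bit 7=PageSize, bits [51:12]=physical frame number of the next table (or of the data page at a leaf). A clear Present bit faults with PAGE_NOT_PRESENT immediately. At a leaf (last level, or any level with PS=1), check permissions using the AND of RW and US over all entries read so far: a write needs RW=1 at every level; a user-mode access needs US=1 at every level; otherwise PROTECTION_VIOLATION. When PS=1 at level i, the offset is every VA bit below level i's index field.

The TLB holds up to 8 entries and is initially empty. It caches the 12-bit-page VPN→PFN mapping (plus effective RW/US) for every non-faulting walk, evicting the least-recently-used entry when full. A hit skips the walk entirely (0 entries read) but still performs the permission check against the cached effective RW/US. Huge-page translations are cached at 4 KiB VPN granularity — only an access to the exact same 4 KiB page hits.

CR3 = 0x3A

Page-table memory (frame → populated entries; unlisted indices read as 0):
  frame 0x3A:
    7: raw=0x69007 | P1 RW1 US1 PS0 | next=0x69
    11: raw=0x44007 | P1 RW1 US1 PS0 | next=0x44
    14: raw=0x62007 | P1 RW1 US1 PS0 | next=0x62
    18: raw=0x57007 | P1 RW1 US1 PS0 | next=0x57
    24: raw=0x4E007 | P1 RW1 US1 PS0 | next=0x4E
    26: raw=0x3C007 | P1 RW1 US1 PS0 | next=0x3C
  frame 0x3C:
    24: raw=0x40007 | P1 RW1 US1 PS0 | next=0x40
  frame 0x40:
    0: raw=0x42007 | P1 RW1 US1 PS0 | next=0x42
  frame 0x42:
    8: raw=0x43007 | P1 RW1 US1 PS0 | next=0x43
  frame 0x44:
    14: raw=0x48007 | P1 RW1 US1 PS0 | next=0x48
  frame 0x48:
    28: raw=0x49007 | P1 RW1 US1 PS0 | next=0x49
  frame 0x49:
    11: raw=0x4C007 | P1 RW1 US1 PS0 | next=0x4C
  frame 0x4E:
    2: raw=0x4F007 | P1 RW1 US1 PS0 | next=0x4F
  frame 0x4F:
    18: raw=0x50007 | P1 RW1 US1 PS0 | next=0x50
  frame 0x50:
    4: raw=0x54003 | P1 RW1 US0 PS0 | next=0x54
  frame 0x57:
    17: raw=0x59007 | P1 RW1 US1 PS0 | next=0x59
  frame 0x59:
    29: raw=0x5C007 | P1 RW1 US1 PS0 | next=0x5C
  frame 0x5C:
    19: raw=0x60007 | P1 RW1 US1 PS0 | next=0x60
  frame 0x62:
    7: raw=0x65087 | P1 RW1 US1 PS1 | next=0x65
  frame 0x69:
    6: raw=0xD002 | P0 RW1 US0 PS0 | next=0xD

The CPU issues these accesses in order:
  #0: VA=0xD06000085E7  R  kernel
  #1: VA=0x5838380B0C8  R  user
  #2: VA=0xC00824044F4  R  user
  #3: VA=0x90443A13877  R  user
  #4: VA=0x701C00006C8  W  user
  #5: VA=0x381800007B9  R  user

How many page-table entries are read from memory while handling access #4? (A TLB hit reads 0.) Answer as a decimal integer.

Walk each access:
#0 VA=0xD06000085E7 (r,kernel):
  [0] read 0x3A idx=26: raw=0x3C007 flags P=1 W=1 U=1 S=0
  [1] read 0x3C idx=24: raw=0x40007 flags P=1 W=1 U=1 S=0
  [2] read 0x40 idx=0: raw=0x42007 flags P=1 W=1 U=1 S=0
  [3] read 0x42 idx=8: raw=0x43007 flags P=1 W=1 U=1 S=0
  ✓ 0x435E7  — 4 lookups
#1 VA=0x5838380B0C8 (r,user):
  [0] read 0x3A idx=11: raw=0x44007 flags P=1 W=1 U=1 S=0
  [1] read 0x44 idx=14: raw=0x48007 flags P=1 W=1 U=1 S=0
  [2] read 0x48 idx=28: raw=0x49007 flags P=1 W=1 U=1 S=0
  [3] read 0x49 idx=11: raw=0x4C007 flags P=1 W=1 U=1 S=0
  ✓ 0x4C0C8  — 4 lookups
#2 VA=0xC00824044F4 (r,user):
  [0] read 0x3A idx=24: raw=0x4E007 flags P=1 W=1 U=1 S=0
  [1] read 0x4E idx=2: raw=0x4F007 flags P=1 W=1 U=1 S=0
  [2] read 0x4F idx=18: raw=0x50007 flags P=1 W=1 U=1 S=0
  [3] read 0x50 idx=4: raw=0x54003 flags P=1 W=1 U=0 S=0
  ✗ PROTECTION_VIOLATION  [4 reads]
#3 VA=0x90443A13877 (r,user):
  [0] read 0x3A idx=18: raw=0x57007 flags P=1 W=1 U=1 S=0
  [1] read 0x57 idx=17: raw=0x59007 flags P=1 W=1 U=1 S=0
  [2] read 0x59 idx=29: raw=0x5C007 flags P=1 W=1 U=1 S=0
  [3] read 0x5C idx=19: raw=0x60007 flags P=1 W=1 U=1 S=0
  ✓ 0x60877  — 4 lookups
#4 VA=0x701C00006C8 (w,user):
  [0] read 0x3A idx=14: raw=0x62007 flags P=1 W=1 U=1 S=0
  [1] read 0x62 idx=7: raw=0x65087 flags P=1 W=1 U=1 S=1
  ✓ 0x656C8 (huge @L1)  — 2 lookups
#5 VA=0x381800007B9 (r,user):
  [0] read 0x3A idx=7: raw=0x69007 flags P=1 W=1 U=1 S=0
  [1] read 0x69 idx=6: raw=0xD002 flags P=0 W=1 U=0 S=0
  ✗ PAGE_NOT_PRESENT  [2 reads]

Entries read for #4: 2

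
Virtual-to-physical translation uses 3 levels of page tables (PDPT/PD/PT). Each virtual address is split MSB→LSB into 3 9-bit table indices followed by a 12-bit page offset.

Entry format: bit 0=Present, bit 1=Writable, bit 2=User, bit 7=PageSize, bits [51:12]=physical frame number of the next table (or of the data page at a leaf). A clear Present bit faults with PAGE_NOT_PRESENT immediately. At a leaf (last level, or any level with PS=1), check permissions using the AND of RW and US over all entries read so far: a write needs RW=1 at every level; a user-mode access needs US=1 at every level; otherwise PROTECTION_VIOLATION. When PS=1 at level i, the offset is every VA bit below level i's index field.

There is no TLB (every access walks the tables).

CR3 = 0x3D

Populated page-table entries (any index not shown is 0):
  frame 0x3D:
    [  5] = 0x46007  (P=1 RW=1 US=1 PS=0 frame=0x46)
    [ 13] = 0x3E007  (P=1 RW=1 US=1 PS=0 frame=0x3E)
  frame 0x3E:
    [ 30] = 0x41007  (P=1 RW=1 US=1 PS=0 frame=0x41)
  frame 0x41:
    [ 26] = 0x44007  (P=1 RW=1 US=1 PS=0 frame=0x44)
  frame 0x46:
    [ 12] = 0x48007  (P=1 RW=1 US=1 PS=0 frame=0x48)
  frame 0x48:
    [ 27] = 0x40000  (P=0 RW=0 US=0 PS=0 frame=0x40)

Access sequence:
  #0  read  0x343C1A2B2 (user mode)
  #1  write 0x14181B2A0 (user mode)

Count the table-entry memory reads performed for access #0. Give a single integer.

Per-access translation:
#0 VA=0x343C1A2B2 (r,user):
  L0: frame=0x3D idx=13 entry=0x3E007 [P=1 RW=1 US=1 PS=0]
  L1: frame=0x3E idx=30 entry=0x41007 [P=1 RW=1 US=1 PS=0]
  L2: frame=0x41 idx=26 entry=0x44007 [P=1 RW=1 US=1 PS=0]
  ⇒ phys 0x442B2  [3 reads]
#1 VA=0x14181B2A0 (w,user):
  L0: frame=0x3D idx=5 entry=0x46007 [P=1 RW=1 US=1 PS=0]
  L1: frame=0x46 idx=12 entry=0x48007 [P=1 RW=1 US=1 PS=0]
  L2: frame=0x48 idx=27 entry=0x40000 [P=0 RW=0 US=0 PS=0]
  ✗ PAGE_NOT_PRESENT  [3 reads]

Entries read for #0: 3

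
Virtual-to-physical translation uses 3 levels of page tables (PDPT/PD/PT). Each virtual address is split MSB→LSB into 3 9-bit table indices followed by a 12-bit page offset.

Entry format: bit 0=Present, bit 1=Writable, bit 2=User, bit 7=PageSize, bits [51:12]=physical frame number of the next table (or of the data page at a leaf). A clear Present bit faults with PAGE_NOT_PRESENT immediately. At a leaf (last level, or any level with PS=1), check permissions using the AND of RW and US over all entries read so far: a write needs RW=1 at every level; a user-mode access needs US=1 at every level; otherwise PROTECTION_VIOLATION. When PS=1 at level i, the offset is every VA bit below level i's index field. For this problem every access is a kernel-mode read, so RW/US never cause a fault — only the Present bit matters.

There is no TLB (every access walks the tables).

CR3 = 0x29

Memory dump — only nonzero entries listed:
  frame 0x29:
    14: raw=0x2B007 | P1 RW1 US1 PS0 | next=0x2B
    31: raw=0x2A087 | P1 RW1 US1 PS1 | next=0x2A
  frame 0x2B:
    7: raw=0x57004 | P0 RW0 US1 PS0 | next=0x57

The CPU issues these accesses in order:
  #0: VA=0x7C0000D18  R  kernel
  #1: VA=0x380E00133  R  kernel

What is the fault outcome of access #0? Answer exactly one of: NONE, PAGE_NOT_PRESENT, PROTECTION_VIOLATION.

Per-access translation:
#0 VA=0x7C0000D18 (r,kernel):
  lvl0: tbl 0x29, slot 31 ⇒ 0x2A087 (P1/RW1/US1/PS1)
  ⇒ phys 0x2AD18 (huge @L0)  [1 reads]
#1 VA=0x380E00133 (r,kernel):
  lvl0: tbl 0x29, slot 14 ⇒ 0x2B007 (P1/RW1/US1/PS0)
  lvl1: tbl 0x2B, slot 7 ⇒ 0x57004 (P0/RW0/US1/PS0)
  ✗ PAGE_NOT_PRESENT  [2 reads]

Access #0 fault: NONE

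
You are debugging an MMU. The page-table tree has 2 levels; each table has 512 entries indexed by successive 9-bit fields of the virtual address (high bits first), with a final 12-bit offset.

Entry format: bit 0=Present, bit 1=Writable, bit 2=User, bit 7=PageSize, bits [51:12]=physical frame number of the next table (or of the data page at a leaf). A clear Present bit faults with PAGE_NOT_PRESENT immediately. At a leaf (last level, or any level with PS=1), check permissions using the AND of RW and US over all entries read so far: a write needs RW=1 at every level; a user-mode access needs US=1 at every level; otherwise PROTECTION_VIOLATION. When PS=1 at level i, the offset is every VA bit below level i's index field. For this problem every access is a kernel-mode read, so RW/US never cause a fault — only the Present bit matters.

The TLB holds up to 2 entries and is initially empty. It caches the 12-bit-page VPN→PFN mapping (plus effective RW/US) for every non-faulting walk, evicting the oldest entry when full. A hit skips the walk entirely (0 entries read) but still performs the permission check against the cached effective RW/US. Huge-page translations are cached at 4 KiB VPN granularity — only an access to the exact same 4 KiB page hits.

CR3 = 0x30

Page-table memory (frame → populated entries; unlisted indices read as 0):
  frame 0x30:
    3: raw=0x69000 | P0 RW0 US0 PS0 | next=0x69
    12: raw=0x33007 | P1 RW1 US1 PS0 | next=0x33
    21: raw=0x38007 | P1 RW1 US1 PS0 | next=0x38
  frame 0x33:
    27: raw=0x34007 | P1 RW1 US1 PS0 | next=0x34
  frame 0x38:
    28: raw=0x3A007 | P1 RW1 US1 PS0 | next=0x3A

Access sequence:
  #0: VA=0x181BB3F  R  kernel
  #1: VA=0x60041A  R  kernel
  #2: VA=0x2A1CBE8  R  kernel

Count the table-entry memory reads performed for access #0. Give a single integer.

Per-access translation:
#0 VA=0x181BB3F (r,kernel):
  [0] read 0x30 idx=12: raw=0x33007 flags P=1 W=1 U=1 S=0
  [1] read 0x33 idx=27: raw=0x34007 flags P=1 W=1 U=1 S=0
  ⇒ phys 0x34B3F  [2 reads]
#1 VA=0x60041A (r,kernel):
  [0] read 0x30 idx=3: raw=0x69000 flags P=0 W=0 U=0 S=0
  ✗ PAGE_NOT_PRESENT  [1 reads]
#2 VA=0x2A1CBE8 (r,kernel):
  [0] read 0x30 idx=21: raw=0x38007 flags P=1 W=1 U=1 S=0
  [1] read 0x38 idx=28: raw=0x3A007 flags P=1 W=1 U=1 S=0
  ⇒ phys 0x3ABE8  [2 reads]

Entries read for #0: 2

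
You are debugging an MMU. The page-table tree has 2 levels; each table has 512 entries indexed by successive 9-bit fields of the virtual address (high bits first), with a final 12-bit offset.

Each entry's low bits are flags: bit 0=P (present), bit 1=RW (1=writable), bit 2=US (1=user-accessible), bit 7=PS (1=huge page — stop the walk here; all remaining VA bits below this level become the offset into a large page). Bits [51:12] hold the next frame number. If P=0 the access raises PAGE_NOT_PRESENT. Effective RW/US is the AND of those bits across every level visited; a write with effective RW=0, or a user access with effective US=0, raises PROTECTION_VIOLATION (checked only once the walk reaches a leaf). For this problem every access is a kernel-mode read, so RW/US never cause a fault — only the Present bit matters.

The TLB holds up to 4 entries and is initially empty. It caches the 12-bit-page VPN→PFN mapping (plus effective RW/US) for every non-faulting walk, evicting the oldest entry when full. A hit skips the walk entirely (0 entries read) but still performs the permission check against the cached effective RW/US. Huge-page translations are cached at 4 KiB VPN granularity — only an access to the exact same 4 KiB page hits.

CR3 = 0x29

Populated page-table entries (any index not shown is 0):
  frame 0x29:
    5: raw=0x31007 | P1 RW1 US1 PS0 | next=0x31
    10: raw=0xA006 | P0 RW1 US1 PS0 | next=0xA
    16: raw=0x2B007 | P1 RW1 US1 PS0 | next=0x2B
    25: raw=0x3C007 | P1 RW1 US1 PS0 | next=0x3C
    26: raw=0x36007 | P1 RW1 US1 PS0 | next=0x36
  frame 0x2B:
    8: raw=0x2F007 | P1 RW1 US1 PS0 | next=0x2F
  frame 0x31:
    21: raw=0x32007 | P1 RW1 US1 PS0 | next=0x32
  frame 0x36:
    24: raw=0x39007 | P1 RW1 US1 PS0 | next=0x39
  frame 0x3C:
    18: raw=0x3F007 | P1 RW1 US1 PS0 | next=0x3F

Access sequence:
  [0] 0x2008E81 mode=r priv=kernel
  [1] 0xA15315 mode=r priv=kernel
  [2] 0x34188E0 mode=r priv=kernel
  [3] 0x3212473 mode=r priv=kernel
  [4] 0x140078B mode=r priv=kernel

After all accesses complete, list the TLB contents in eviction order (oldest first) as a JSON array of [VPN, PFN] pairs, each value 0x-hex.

Per-access translation:
#0 VA=0x2008E81 (r,kernel):
  L0 @0x29[16] → 0x2B007  P=1,RW=1,US=1,PS=0
  L1 @0x2B[8] → 0x2F007  P=1,RW=1,US=1,PS=0
  ✓ 0x2FE81  — 2 lookups
#1 VA=0xA15315 (r,kernel):
  L0 @0x29[5] → 0x31007  P=1,RW=1,US=1,PS=0
  L1 @0x31[21] → 0x32007  P=1,RW=1,US=1,PS=0
  ✓ 0x32315  — 2 lookups
#2 VA=0x34188E0 (r,kernel):
  L0 @0x29[26] → 0x36007  P=1,RW=1,US=1,PS=0
  L1 @0x36[24] → 0x39007  P=1,RW=1,US=1,PS=0
  ✓ 0x398E0  — 2 lookups
#3 VA=0x3212473 (r,kernel):
  L0 @0x29[25] → 0x3C007  P=1,RW=1,US=1,PS=0
  L1 @0x3C[18] → 0x3F007  P=1,RW=1,US=1,PS=0
  ✓ 0x3F473  — 2 lookups
#4 VA=0x140078B (r,kernel):
  L0 @0x29[10] → 0xA006  P=0,RW=1,US=1,PS=0
  ✗ PAGE_NOT_PRESENT  [1 reads]

TLB: [["0x2008", "0x2F"], ["0xA15", "0x32"], ["0x3418", "0x39"], ["0x3212", "0x3F"]]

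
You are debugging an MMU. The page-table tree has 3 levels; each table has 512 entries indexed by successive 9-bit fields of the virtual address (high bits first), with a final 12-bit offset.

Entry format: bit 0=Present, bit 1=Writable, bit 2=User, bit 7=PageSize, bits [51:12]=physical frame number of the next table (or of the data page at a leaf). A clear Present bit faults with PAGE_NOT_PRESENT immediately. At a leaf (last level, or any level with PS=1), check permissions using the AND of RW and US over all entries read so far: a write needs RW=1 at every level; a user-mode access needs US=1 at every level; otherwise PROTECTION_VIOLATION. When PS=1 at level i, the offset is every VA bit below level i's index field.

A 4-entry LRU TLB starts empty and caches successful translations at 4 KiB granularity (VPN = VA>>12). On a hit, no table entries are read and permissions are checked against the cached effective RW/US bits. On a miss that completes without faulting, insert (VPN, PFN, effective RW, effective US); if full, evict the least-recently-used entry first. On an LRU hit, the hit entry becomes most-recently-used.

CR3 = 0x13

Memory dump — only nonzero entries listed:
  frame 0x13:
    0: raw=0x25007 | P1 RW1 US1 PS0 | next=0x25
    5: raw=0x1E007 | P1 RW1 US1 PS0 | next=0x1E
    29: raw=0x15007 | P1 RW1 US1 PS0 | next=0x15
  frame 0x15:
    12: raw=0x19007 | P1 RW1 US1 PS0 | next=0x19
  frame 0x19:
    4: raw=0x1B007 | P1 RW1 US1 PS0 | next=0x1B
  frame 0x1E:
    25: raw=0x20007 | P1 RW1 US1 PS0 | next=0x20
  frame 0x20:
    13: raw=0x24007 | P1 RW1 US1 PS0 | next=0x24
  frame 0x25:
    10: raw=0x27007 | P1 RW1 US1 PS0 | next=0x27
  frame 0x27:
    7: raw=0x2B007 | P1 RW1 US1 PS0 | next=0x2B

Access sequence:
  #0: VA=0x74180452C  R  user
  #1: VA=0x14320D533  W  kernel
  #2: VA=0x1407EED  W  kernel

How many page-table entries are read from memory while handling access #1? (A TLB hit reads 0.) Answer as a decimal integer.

Walk each access:
#0 VA=0x74180452C (r,user):
  L0 @0x13[29] → 0x15007  P=1,RW=1,US=1,PS=0
  L1 @0x15[12] → 0x19007  P=1,RW=1,US=1,PS=0
  L2 @0x19[4] → 0x1B007  P=1,RW=1,US=1,PS=0
  ⇒ phys 0x1B52C  [3 reads]
#1 VA=0x14320D533 (w,kernel):
  L0 @0x13[5] → 0x1E007  P=1,RW=1,US=1,PS=0
  L1 @0x1E[25] → 0x20007  P=1,RW=1,US=1,PS=0
  L2 @0x20[13] → 0x24007  P=1,RW=1,US=1,PS=0
  ⇒ phys 0x24533  [3 reads]
#2 VA=0x1407EED (w,kernel):
  L0 @0x13[0] → 0x25007  P=1,RW=1,US=1,PS=0
  L1 @0x25[10] → 0x27007  P=1,RW=1,US=1,PS=0
  L2 @0x27[7] → 0x2B007  P=1,RW=1,US=1,PS=0
  ⇒ phys 0x2BEED  [3 reads]

Entries read for #1: 3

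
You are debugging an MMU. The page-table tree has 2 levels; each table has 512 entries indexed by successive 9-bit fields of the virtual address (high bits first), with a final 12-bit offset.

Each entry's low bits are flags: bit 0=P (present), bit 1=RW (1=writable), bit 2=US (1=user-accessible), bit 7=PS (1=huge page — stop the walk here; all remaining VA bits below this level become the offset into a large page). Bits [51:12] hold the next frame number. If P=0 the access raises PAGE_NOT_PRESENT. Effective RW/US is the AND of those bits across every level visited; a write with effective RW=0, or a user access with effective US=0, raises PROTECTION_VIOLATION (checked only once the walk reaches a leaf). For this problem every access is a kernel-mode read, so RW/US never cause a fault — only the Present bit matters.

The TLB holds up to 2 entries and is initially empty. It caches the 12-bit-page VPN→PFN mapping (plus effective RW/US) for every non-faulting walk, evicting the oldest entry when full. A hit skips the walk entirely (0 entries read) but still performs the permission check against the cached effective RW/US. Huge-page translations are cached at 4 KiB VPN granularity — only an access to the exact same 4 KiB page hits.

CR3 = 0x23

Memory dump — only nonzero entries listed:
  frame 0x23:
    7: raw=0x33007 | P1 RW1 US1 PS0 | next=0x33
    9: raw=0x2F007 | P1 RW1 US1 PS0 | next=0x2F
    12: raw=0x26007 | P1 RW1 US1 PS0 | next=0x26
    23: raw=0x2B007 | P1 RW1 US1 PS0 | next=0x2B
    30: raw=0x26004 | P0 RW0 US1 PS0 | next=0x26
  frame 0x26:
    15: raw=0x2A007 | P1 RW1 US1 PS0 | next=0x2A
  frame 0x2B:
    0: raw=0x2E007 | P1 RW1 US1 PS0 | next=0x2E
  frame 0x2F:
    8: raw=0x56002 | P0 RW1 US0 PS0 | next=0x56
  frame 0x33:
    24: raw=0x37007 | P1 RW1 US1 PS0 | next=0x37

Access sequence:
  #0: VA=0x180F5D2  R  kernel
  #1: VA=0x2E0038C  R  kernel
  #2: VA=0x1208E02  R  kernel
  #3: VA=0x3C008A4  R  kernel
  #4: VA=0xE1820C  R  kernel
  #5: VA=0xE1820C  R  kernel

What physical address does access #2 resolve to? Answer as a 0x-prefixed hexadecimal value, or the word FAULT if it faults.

Per-access translation:
#0 VA=0x180F5D2 (r,kernel):
  [0] read 0x23 idx=12: raw=0x26007 flags P=1 W=1 U=1 S=0
  [1] read 0x26 idx=15: raw=0x2A007 flags P=1 W=1 U=1 S=0
  ✓ 0x2A5D2  — 2 lookups
#1 VA=0x2E0038C (r,kernel):
  [0] read 0x23 idx=23: raw=0x2B007 flags P=1 W=1 U=1 S=0
  [1] read 0x2B idx=0: raw=0x2E007 flags P=1 W=1 U=1 S=0
  ✓ 0x2E38C  — 2 lookups
#2 VA=0x1208E02 (r,kernel):
  [0] read 0x23 idx=9: raw=0x2F007 flags P=1 W=1 U=1 S=0
  [1] read 0x2F idx=8: raw=0x56002 flags P=0 W=1 U=0 S=0
  → PAGE_NOT_PRESENT  (2 entries read)
#3 VA=0x3C008A4 (r,kernel):
  [0] read 0x23 idx=30: raw=0x26004 flags P=0 W=0 U=1 S=0
  → PAGE_NOT_PRESENT  (1 entries read)
#4 VA=0xE1820C (r,kernel):
  [0] read 0x23 idx=7: raw=0x33007 flags P=1 W=1 U=1 S=0
  [1] read 0x33 idx=24: raw=0x37007 flags P=1 W=1 U=1 S=0
  ✓ 0x3720C  — 2 lookups
#5 VA=0xE1820C (r,kernel):
  TLB hit vpn=0xE18 → PA=0x3720C

Access #2 PA: FAULT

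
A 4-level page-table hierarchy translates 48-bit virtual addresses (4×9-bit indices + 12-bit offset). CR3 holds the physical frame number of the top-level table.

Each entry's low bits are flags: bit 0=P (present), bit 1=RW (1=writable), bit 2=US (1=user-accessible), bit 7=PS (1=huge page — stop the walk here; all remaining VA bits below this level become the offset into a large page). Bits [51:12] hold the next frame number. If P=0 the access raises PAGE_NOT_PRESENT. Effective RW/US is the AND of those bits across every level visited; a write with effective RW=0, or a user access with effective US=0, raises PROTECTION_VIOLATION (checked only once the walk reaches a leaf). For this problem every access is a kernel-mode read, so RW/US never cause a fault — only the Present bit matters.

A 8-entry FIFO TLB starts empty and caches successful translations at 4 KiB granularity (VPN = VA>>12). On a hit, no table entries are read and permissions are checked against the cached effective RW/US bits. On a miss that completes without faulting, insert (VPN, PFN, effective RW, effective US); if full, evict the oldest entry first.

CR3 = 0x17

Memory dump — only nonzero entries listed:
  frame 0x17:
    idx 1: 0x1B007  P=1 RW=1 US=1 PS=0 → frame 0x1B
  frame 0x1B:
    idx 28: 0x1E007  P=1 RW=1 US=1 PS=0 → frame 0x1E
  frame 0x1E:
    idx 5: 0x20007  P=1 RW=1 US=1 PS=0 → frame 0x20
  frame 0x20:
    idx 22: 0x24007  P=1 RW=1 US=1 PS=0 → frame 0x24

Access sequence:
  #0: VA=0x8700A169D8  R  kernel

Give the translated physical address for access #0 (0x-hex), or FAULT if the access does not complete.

Walk each access:
#0 VA=0x8700A169D8 (r,kernel):
  L0: frame=0x17 idx=1 entry=0x1B007 [P=1 RW=1 US=1 PS=0]
  L1: frame=0x1B idx=28 entry=0x1E007 [P=1 RW=1 US=1 PS=0]
  L2: frame=0x1E idx=5 entry=0x20007 [P=1 RW=1 US=1 PS=0]
  L3: frame=0x20 idx=22 entry=0x24007 [P=1 RW=1 US=1 PS=0]
  → PA=0x249D8  (4 entries read)

Access #0 PA: 0x249D8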